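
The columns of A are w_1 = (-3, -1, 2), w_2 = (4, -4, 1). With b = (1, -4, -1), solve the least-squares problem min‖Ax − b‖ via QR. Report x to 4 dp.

w_1 = (-3, -1, 2); ‖w_1‖ = 3.7417, so q_1 = (-0.8018, -0.2673, 0.5345).
q_1·w_2 = (-0.8018)·4 + (-0.2673)·(-4) + 0.5345·1 = -1.6036.
u_2 = w_2 + 1.6036·q_1 = (2.7143, -4.4286, 1.8571).
‖u_2‖ = 5.5162, so q_2 = (0.4921, -0.8028, 0.3367).
Qᵀb = (-0.2673, 3.3667).
Back-substitute: x_2 = 3.3667/5.5162 = 0.6103.
x_1 = (-0.2673 + 1.6036·0.6103)/3.7417 = 0.1901.

x = (0.1901, 0.6103)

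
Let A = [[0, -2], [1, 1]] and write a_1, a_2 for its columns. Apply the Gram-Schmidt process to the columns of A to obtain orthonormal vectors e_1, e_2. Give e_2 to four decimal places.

e_2 = (-1.0000, 0.0000)

e_1 = a_1/‖a_1‖ = (0, 1)/1.0000 = (0.0000, 1.0000).
r_{12} = e_1·a_2 = 1.0000.
u_2 = a_2 − 1.0000·e_1 = (-2.0000, 0.0000).
‖u_2‖ = 2.0000, so e_2 = (-1.0000, 0.0000).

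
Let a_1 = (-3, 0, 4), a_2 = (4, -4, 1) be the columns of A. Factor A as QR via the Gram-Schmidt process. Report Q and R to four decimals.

a_1 = (-3, 0, 4); ‖a_1‖ = 5.0000, so q_1 = (-0.6000, 0.0000, 0.8000).
q_1·a_2 = (-0.6000)·4 + 0.0000·(-4) + 0.8000·1 = -1.6000.
u_2 = a_2 + 1.6000·q_1 = (3.0400, -4.0000, 2.2800).
‖u_2‖ = 5.5172, so q_2 = (0.5510, -0.7250, 0.4132).

Q = [[-0.6000, 0.5510], [0.0000, -0.7250], [0.8000, 0.4132]], R = [[5.0000, -1.6000], [0.0000, 5.5172]]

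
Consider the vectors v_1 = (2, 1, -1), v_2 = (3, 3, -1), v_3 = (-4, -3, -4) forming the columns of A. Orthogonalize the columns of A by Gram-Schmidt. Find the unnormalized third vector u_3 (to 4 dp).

u_3 = (-2.4286, 1.2143, -3.6429)

e_1 = v_1/‖v_1‖ = (2, 1, -1)/2.4495 = (0.8165, 0.4082, -0.4082).
r_{12} = e_1·v_2 = 4.0825.
u_2 = v_2 − 4.0825·e_1 = (-0.3333, 1.3333, 0.6667).
‖u_2‖ = 1.5275, so e_2 = (-0.2182, 0.8729, 0.4364).
r_{13} = e_1·v_3 = -2.8577; r_{23} = e_2·v_3 = -3.4915.
u_3 = v_3 + 2.8577·e_1 + 3.4915·e_2 = (-2.4286, 1.2143, -3.6429).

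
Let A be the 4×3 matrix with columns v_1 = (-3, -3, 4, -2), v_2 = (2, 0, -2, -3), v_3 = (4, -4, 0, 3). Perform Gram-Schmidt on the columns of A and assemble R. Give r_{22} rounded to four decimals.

r_{22} = 3.9135

e_1 = v_1/‖v_1‖ = (-3, -3, 4, -2)/6.1644 = (-0.4867, -0.4867, 0.6489, -0.3244).
r_{12} = e_1·v_2 = -1.2978.
u_2 = v_2 + 1.2978·e_1 = (1.3684, -0.6316, -1.1579, -3.4211).
r_{22} = ‖u_2‖ = 3.9135.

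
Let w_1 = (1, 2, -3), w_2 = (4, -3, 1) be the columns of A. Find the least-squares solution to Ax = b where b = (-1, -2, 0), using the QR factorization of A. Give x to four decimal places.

x = (-0.3540, 0.0088)

w_1 = (1, 2, -3); ‖w_1‖ = 3.7417, so e_1 = (0.2673, 0.5345, -0.8018).
e_1·w_2 = 0.2673·4 + 0.5345·(-3) + (-0.8018)·1 = -1.3363.
u_2 = w_2 + 1.3363·e_1 = (4.3571, -2.2857, -0.0714).
‖u_2‖ = 4.9208, so e_2 = (0.8855, -0.4645, -0.0145).
Qᵀb = (-1.3363, 0.0435).
Back-substitute: x_2 = 0.0435/4.9208 = 0.0088.
x_1 = (-1.3363 + 1.3363·0.0088)/3.7417 = -0.3540.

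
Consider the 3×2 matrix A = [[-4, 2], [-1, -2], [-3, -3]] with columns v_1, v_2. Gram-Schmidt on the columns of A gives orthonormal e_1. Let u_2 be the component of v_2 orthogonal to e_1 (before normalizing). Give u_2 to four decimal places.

v_1 = (-4, -1, -3); ‖v_1‖ = 5.0990, so e_1 = (-0.7845, -0.1961, -0.5883).
e_1·v_2 = (-0.7845)·2 + (-0.1961)·(-2) + (-0.5883)·(-3) = 0.5883.
u_2 = v_2 − 0.5883·e_1 = (2.4615, -1.8846, -2.6538).

u_2 = (2.4615, -1.8846, -2.6538)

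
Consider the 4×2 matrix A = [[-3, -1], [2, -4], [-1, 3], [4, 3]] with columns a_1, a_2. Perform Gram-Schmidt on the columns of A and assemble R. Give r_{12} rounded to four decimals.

r_{12} = 0.7303

e_1 = a_1/‖a_1‖ = (-3, 2, -1, 4)/5.4772 = (-0.5477, 0.3651, -0.1826, 0.7303).
r_{12} = e_1·a_2 = 0.7303.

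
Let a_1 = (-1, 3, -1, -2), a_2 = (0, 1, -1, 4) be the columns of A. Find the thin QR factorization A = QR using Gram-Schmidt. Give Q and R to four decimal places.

a_1 = (-1, 3, -1, -2); ‖a_1‖ = 3.8730, so q_1 = (-0.2582, 0.7746, -0.2582, -0.5164).
q_1·a_2 = (-0.2582)·0 + 0.7746·1 + (-0.2582)·(-1) + (-0.5164)·4 = -1.0328.
u_2 = a_2 + 1.0328·q_1 = (-0.2667, 1.8000, -1.2667, 3.4667).
‖u_2‖ = 4.1150, so q_2 = (-0.0648, 0.4374, -0.3078, 0.8424).

Q = [[-0.2582, -0.0648], [0.7746, 0.4374], [-0.2582, -0.3078], [-0.5164, 0.8424]], R = [[3.8730, -1.0328], [0.0000, 4.1150]]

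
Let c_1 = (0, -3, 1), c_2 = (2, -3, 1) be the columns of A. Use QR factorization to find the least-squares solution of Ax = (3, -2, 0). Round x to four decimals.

c_1 = (0, -3, 1); ‖c_1‖ = 3.1623, so q_1 = (0.0000, -0.9487, 0.3162).
q_1·c_2 = 0.0000·2 + (-0.9487)·(-3) + 0.3162·1 = 3.1623.
u_2 = c_2 − 3.1623·q_1 = (2.0000, 0.0000, 0.0000).
‖u_2‖ = 2.0000, so q_2 = (1.0000, 0.0000, 0.0000).
Qᵀb = (1.8974, 3.0000).
Back-substitute: x_2 = 3.0000/2.0000 = 1.5000.
x_1 = (1.8974 − 3.1623·1.5000)/3.1623 = -0.9000.

x = (-0.9000, 1.5000)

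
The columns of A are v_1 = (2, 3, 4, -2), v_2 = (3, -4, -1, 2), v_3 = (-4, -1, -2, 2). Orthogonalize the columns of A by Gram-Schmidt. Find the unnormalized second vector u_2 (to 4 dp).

u_2 = (3.8485, -2.7273, 0.6970, 1.1515)

v_1 = (2, 3, 4, -2); ‖v_1‖ = 5.7446, so q_1 = (0.3482, 0.5222, 0.6963, -0.3482).
q_1·v_2 = 0.3482·3 + 0.5222·(-4) + 0.6963·(-1) + (-0.3482)·2 = -2.4371.
u_2 = v_2 + 2.4371·q_1 = (3.8485, -2.7273, 0.6970, 1.1515).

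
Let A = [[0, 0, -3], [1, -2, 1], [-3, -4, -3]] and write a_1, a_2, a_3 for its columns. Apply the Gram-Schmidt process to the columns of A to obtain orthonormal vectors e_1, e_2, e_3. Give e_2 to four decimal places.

e_2 = (0.0000, -0.9487, -0.3162)

a_1 = (0, 1, -3); ‖a_1‖ = 3.1623, so e_1 = (0.0000, 0.3162, -0.9487).
e_1·a_2 = 0.0000·0 + 0.3162·(-2) + (-0.9487)·(-4) = 3.1623.
u_2 = a_2 − 3.1623·e_1 = (0.0000, -3.0000, -1.0000).
‖u_2‖ = 3.1623, so e_2 = (0.0000, -0.9487, -0.3162).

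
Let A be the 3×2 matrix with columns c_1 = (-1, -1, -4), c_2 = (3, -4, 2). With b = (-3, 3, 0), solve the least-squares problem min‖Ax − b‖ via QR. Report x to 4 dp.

c_1 = (-1, -1, -4); ‖c_1‖ = 4.2426, so q_1 = (-0.2357, -0.2357, -0.9428).
q_1·c_2 = (-0.2357)·3 + (-0.2357)·(-4) + (-0.9428)·2 = -1.6499.
u_2 = c_2 + 1.6499·q_1 = (2.6111, -4.3889, 0.4444).
‖u_2‖ = 5.1262, so q_2 = (0.5094, -0.8562, 0.0867).
Qᵀb = (0.0000, -4.0966).
Back-substitute: x_2 = -4.0966/5.1262 = -0.7992.
x_1 = (0.0000 + 1.6499·(-0.7992))/4.2426 = -0.3108.

x = (-0.3108, -0.7992)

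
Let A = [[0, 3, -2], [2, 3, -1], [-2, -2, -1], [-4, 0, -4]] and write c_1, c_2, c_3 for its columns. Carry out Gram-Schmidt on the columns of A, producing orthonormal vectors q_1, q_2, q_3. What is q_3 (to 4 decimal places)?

q_1 = c_1/‖c_1‖ = (0, 2, -2, -4)/4.8990 = (0.0000, 0.4082, -0.4082, -0.8165).
r_{12} = q_1·c_2 = 2.0412.
u_2 = c_2 − 2.0412·q_1 = (3.0000, 2.1667, -1.1667, 1.6667).
‖u_2‖ = 4.2230, so q_2 = (0.7104, 0.5131, -0.2763, 0.3947).
r_{13} = q_1·c_3 = 3.2660; r_{23} = q_2·c_3 = -3.2363.
u_3 = c_3 − 3.2660·q_1 + 3.2363·q_2 = (0.2991, -0.6729, -0.5607, -0.0561).
‖u_3‖ = 0.9273, so q_3 = (0.3225, -0.7257, -0.6047, -0.0605).

q_3 = (0.3225, -0.7257, -0.6047, -0.0605)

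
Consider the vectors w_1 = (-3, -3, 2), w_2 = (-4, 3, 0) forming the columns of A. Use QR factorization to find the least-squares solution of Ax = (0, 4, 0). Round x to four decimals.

x = (-0.6211, 0.5545)

w_1 = (-3, -3, 2); ‖w_1‖ = 4.6904, so q_1 = (-0.6396, -0.6396, 0.4264).
q_1·w_2 = (-0.6396)·(-4) + (-0.6396)·3 + 0.4264·0 = 0.6396.
u_2 = w_2 − 0.6396·q_1 = (-3.5909, 3.4091, -0.2727).
‖u_2‖ = 4.9589, so q_2 = (-0.7241, 0.6875, -0.0550).
Qᵀb = (-2.5584, 2.7499).
Back-substitute: x_2 = 2.7499/4.9589 = 0.5545.
x_1 = (-2.5584 − 0.6396·0.5545)/4.6904 = -0.6211.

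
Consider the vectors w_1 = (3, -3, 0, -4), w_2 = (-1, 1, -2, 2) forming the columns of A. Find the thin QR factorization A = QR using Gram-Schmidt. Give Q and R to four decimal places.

Q = [[0.5145, 0.1143], [-0.5145, -0.1143], [0.0000, -0.9718], [-0.6860, 0.1715]], R = [[5.8310, -2.4010], [0.0000, 2.0580]]

q_1 = w_1/‖w_1‖ = (3, -3, 0, -4)/5.8310 = (0.5145, -0.5145, 0.0000, -0.6860).
r_{12} = q_1·w_2 = -2.4010.
u_2 = w_2 + 2.4010·q_1 = (0.2353, -0.2353, -2.0000, 0.3529).
‖u_2‖ = 2.0580, so q_2 = (0.1143, -0.1143, -0.9718, 0.1715).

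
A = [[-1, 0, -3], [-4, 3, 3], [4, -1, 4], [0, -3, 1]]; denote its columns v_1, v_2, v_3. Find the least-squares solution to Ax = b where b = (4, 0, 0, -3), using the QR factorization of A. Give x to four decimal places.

x = (0.4355, 0.9001, -0.5671)

q_1 = v_1/‖v_1‖ = (-1, -4, 4, 0)/5.7446 = (-0.1741, -0.6963, 0.6963, 0.0000).
r_{12} = q_1·v_2 = -2.7852.
u_2 = v_2 + 2.7852·q_1 = (-0.4848, 1.0606, 0.9394, -3.0000).
‖u_2‖ = 3.3530, so q_2 = (-0.1446, 0.3163, 0.2802, -0.8947).
r_{13} = q_1·v_3 = 1.2185; r_{23} = q_2·v_3 = 1.6087.
u_3 = v_3 − 1.2185·q_1 − 1.6087·q_2 = (-2.5553, 3.3396, 2.7008, 2.4394).
‖u_3‖ = 5.5612, so q_3 = (-0.4595, 0.6005, 0.4856, 0.4386).
Qᵀb = (-0.6963, 2.1058, -3.1538).
Back-substitute: x_3 = -3.1538/5.5612 = -0.5671.
x_2 = (2.1058 − 1.6087·(-0.5671))/3.3530 = 0.9001.
x_1 = (-0.6963 + 2.7852·0.9001 − 1.2185·(-0.5671))/5.7446 = 0.4355.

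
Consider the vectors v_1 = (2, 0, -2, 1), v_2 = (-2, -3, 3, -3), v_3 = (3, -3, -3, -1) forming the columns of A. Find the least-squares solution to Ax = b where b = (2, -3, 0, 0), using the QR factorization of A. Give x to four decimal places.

x = (5.2925, 2.2547, -1.3019)

v_1 = (2, 0, -2, 1); ‖v_1‖ = 3.0000, so e_1 = (0.6667, 0.0000, -0.6667, 0.3333).
e_1·v_2 = 0.6667·(-2) + 0.0000·(-3) + (-0.6667)·3 + 0.3333·(-3) = -4.3333.
u_2 = v_2 + 4.3333·e_1 = (0.8889, -3.0000, 0.1111, -1.5556).
‖u_2‖ = 3.4960, so e_2 = (0.2543, -0.8581, 0.0318, -0.4449).
e_1·v_3 = 0.6667·3 + 0.0000·(-3) + (-0.6667)·(-3) + 0.3333·(-1) = 3.6667; e_2·v_3 = 0.2543·3 + (-0.8581)·(-3) + 0.0318·(-3) + (-0.4449)·(-1) = 3.6867.
u_3 = v_3 − 3.6667·e_1 − 3.6867·e_2 = (-0.3818, 0.1636, -0.6727, -0.5818).
‖u_3‖ = 0.9816, so e_3 = (-0.3890, 0.1667, -0.6853, -0.5927).
Qᵀb = (1.3333, 3.0829, -1.2780).
Back-substitute: x_3 = -1.2780/0.9816 = -1.3019.
x_2 = (3.0829 − 3.6867·(-1.3019))/3.4960 = 2.2547.
x_1 = (1.3333 + 4.3333·2.2547 − 3.6667·(-1.3019))/3.0000 = 5.2925.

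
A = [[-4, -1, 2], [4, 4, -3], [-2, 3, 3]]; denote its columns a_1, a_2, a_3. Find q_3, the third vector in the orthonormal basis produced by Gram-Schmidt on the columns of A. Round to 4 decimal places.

q_3 = (-0.7352, -0.5147, 0.4411)

a_1 = (-4, 4, -2); ‖a_1‖ = 6.0000, so q_1 = (-0.6667, 0.6667, -0.3333).
q_1·a_2 = (-0.6667)·(-1) + 0.6667·4 + (-0.3333)·3 = 2.3333.
u_2 = a_2 − 2.3333·q_1 = (0.5556, 2.4444, 3.7778).
‖u_2‖ = 4.5338, so q_2 = (0.1225, 0.5392, 0.8332).
q_1·a_3 = (-0.6667)·2 + 0.6667·(-3) + (-0.3333)·3 = -4.3333; q_2·a_3 = 0.1225·2 + 0.5392·(-3) + 0.8332·3 = 1.1273.
u_3 = a_3 + 4.3333·q_1 − 1.1273·q_2 = (-1.0270, -0.7189, 0.6162).
‖u_3‖ = 1.3969, so q_3 = (-0.7352, -0.5147, 0.4411).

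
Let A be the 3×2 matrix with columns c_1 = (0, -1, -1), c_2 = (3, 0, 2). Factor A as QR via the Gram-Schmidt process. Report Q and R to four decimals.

Q = [[0.0000, 0.9045], [-0.7071, -0.3015], [-0.7071, 0.3015]], R = [[1.4142, -1.4142], [0.0000, 3.3166]]

c_1 = (0, -1, -1); ‖c_1‖ = 1.4142, so q_1 = (0.0000, -0.7071, -0.7071).
q_1·c_2 = 0.0000·3 + (-0.7071)·0 + (-0.7071)·2 = -1.4142.
u_2 = c_2 + 1.4142·q_1 = (3.0000, -1.0000, 1.0000).
‖u_2‖ = 3.3166, so q_2 = (0.9045, -0.3015, 0.3015).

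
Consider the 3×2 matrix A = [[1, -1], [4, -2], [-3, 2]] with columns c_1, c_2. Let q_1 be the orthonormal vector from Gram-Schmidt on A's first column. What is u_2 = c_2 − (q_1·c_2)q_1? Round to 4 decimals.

q_1 = c_1/‖c_1‖ = (1, 4, -3)/5.0990 = (0.1961, 0.7845, -0.5883).
r_{12} = q_1·c_2 = -2.9417.
u_2 = c_2 + 2.9417·q_1 = (-0.4231, 0.3077, 0.2692).

u_2 = (-0.4231, 0.3077, 0.2692)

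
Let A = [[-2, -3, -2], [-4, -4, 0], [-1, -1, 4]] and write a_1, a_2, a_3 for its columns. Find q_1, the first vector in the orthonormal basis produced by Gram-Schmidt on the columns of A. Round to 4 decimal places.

q_1 = a_1/‖a_1‖ = (-2, -4, -1)/4.5826 = (-0.4364, -0.8729, -0.2182).

q_1 = (-0.4364, -0.8729, -0.2182)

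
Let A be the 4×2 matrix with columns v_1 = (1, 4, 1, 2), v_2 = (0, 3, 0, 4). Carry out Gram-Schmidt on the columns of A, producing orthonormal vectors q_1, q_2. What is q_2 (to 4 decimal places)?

q_2 = (-0.3482, -0.2437, -0.3482, 0.8356)

v_1 = (1, 4, 1, 2); ‖v_1‖ = 4.6904, so q_1 = (0.2132, 0.8528, 0.2132, 0.4264).
q_1·v_2 = 0.2132·0 + 0.8528·3 + 0.2132·0 + 0.4264·4 = 4.2640.
u_2 = v_2 − 4.2640·q_1 = (-0.9091, -0.6364, -0.9091, 2.1818).
‖u_2‖ = 2.6112, so q_2 = (-0.3482, -0.2437, -0.3482, 0.8356).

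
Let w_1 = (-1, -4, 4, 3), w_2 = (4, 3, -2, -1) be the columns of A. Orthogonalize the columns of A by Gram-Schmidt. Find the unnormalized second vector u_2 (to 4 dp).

w_1 = (-1, -4, 4, 3); ‖w_1‖ = 6.4807, so e_1 = (-0.1543, -0.6172, 0.6172, 0.4629).
e_1·w_2 = (-0.1543)·4 + (-0.6172)·3 + 0.6172·(-2) + 0.4629·(-1) = -4.1662.
u_2 = w_2 + 4.1662·e_1 = (3.3571, 0.4286, 0.5714, 0.9286).

u_2 = (3.3571, 0.4286, 0.5714, 0.9286)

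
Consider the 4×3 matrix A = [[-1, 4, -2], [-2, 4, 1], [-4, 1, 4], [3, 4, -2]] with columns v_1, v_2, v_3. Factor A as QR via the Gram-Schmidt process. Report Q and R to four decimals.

Q = [[-0.1826, 0.5554, -0.7356], [-0.3651, 0.5363, 0.1484], [-0.7303, 0.0670, 0.4632], [0.5477, 0.6320, 0.4714]], R = [[5.4772, -0.7303, -4.0166], [0.0000, 6.9618, -1.5705], [0.0000, 0.0000, 2.5299]]

v_1 = (-1, -2, -4, 3); ‖v_1‖ = 5.4772, so e_1 = (-0.1826, -0.3651, -0.7303, 0.5477).
e_1·v_2 = (-0.1826)·4 + (-0.3651)·4 + (-0.7303)·1 + 0.5477·4 = -0.7303.
u_2 = v_2 + 0.7303·e_1 = (3.8667, 3.7333, 0.4667, 4.4000).
‖u_2‖ = 6.9618, so e_2 = (0.5554, 0.5363, 0.0670, 0.6320).
e_1·v_3 = (-0.1826)·(-2) + (-0.3651)·1 + (-0.7303)·4 + 0.5477·(-2) = -4.0166; e_2·v_3 = 0.5554·(-2) + 0.5363·1 + 0.0670·4 + 0.6320·(-2) = -1.5705.
u_3 = v_3 + 4.0166·e_1 + 1.5705·e_2 = (-1.8611, 0.3755, 1.1719, 1.1926).
‖u_3‖ = 2.5299, so e_3 = (-0.7356, 0.1484, 0.4632, 0.4714).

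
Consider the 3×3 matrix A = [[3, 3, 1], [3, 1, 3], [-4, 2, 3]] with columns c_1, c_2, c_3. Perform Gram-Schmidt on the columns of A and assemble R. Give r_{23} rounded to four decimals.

r_{23} = 3.2624

c_1 = (3, 3, -4); ‖c_1‖ = 5.8310, so q_1 = (0.5145, 0.5145, -0.6860).
q_1·c_2 = 0.5145·3 + 0.5145·1 + (-0.6860)·2 = 0.6860.
u_2 = c_2 − 0.6860·q_1 = (2.6471, 0.6471, 2.4706).
‖u_2‖ = 3.6782, so q_2 = (0.7197, 0.1759, 0.6717).
r_{23} = q_2·c_3 = 3.2624.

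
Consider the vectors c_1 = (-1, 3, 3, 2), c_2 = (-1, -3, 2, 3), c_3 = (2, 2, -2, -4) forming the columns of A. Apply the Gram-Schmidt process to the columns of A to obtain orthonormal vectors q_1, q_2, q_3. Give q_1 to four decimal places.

c_1 = (-1, 3, 3, 2); ‖c_1‖ = 4.7958, so q_1 = (-0.2085, 0.6255, 0.6255, 0.4170).

q_1 = (-0.2085, 0.6255, 0.6255, 0.4170)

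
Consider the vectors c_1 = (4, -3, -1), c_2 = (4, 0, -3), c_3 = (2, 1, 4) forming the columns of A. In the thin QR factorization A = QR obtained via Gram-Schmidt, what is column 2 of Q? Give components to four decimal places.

q_2 = (0.3230, 0.6576, -0.6806)

c_1 = (4, -3, -1); ‖c_1‖ = 5.0990, so q_1 = (0.7845, -0.5883, -0.1961).
q_1·c_2 = 0.7845·4 + (-0.5883)·0 + (-0.1961)·(-3) = 3.7262.
u_2 = c_2 − 3.7262·q_1 = (1.0769, 2.1923, -2.2692).
‖u_2‖ = 3.3340, so q_2 = (0.3230, 0.6576, -0.6806).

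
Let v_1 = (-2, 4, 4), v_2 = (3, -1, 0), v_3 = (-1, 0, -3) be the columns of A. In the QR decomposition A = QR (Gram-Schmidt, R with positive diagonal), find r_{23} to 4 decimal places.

v_1 = (-2, 4, 4); ‖v_1‖ = 6.0000, so q_1 = (-0.3333, 0.6667, 0.6667).
q_1·v_2 = (-0.3333)·3 + 0.6667·(-1) + 0.6667·0 = -1.6667.
u_2 = v_2 + 1.6667·q_1 = (2.4444, 0.1111, 1.1111).
‖u_2‖ = 2.6874, so q_2 = (0.9096, 0.0413, 0.4134).
r_{23} = q_2·v_3 = -2.1499.

r_{23} = -2.1499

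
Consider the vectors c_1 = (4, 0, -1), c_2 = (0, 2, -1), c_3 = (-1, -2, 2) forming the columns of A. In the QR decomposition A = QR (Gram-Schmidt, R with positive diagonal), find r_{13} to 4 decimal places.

r_{13} = -1.4552

c_1 = (4, 0, -1); ‖c_1‖ = 4.1231, so e_1 = (0.9701, 0.0000, -0.2425).
r_{13} = e_1·c_3 = -1.4552.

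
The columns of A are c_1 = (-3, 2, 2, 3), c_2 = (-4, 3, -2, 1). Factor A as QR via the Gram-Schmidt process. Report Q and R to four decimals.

c_1 = (-3, 2, 2, 3); ‖c_1‖ = 5.0990, so q_1 = (-0.5883, 0.3922, 0.3922, 0.5883).
q_1·c_2 = (-0.5883)·(-4) + 0.3922·3 + 0.3922·(-2) + 0.5883·1 = 3.3340.
u_2 = c_2 − 3.3340·q_1 = (-2.0385, 1.6923, -3.3077, -0.9615).
‖u_2‖ = 4.3456, so q_2 = (-0.4691, 0.3894, -0.7612, -0.2213).

Q = [[-0.5883, -0.4691], [0.3922, 0.3894], [0.3922, -0.7612], [0.5883, -0.2213]], R = [[5.0990, 3.3340], [0.0000, 4.3456]]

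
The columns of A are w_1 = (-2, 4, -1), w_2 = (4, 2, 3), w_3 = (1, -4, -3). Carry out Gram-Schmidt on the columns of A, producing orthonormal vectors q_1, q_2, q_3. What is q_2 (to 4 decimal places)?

w_1 = (-2, 4, -1); ‖w_1‖ = 4.5826, so q_1 = (-0.4364, 0.8729, -0.2182).
q_1·w_2 = (-0.4364)·4 + 0.8729·2 + (-0.2182)·3 = -0.6547.
u_2 = w_2 + 0.6547·q_1 = (3.7143, 2.5714, 2.8571).
‖u_2‖ = 5.3452, so q_2 = (0.6949, 0.4811, 0.5345).

q_2 = (0.6949, 0.4811, 0.5345)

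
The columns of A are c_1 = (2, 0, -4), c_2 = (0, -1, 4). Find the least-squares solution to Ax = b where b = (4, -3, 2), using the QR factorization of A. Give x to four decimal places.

c_1 = (2, 0, -4); ‖c_1‖ = 4.4721, so e_1 = (0.4472, 0.0000, -0.8944).
e_1·c_2 = 0.4472·0 + 0.0000·(-1) + (-0.8944)·4 = -3.5777.
u_2 = c_2 + 3.5777·e_1 = (1.6000, -1.0000, 0.8000).
‖u_2‖ = 2.0494, so e_2 = (0.7807, -0.4880, 0.3904).
Qᵀb = (0.0000, 5.3675).
Back-substitute: x_2 = 5.3675/2.0494 = 2.6190.
x_1 = (0.0000 + 3.5777·2.6190)/4.4721 = 2.0952.

x = (2.0952, 2.6190)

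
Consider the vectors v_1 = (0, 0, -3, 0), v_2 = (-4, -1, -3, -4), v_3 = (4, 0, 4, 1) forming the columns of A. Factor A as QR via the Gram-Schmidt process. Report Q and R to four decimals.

e_1 = v_1/‖v_1‖ = (0, 0, -3, 0)/3.0000 = (0.0000, 0.0000, -1.0000, 0.0000).
r_{12} = e_1·v_2 = 3.0000.
u_2 = v_2 − 3.0000·e_1 = (-4.0000, -1.0000, 0.0000, -4.0000).
‖u_2‖ = 5.7446, so e_2 = (-0.6963, -0.1741, 0.0000, -0.6963).
r_{13} = e_1·v_3 = -4.0000; r_{23} = e_2·v_3 = -3.4816.
u_3 = v_3 + 4.0000·e_1 + 3.4816·e_2 = (1.5758, -0.6061, 0.0000, -1.4242).
‖u_3‖ = 2.2088, so e_3 = (0.7134, -0.2744, 0.0000, -0.6448).

Q = [[0.0000, -0.6963, 0.7134], [0.0000, -0.1741, -0.2744], [-1.0000, 0.0000, 0.0000], [0.0000, -0.6963, -0.6448]], R = [[3.0000, 3.0000, -4.0000], [0.0000, 5.7446, -3.4816], [0.0000, 0.0000, 2.2088]]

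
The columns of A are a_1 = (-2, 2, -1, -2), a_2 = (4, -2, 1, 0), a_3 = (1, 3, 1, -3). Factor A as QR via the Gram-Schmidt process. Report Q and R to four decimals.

Q = [[-0.5547, 0.7071, 0.1601], [0.5547, 0.0000, 0.6725], [-0.2774, 0.0000, 0.7046], [-0.5547, -0.7071, 0.1601]], R = [[3.6056, -3.6056, 2.4962], [0.0000, 2.8284, 2.8284], [0.0000, 0.0000, 2.4019]]

e_1 = a_1/‖a_1‖ = (-2, 2, -1, -2)/3.6056 = (-0.5547, 0.5547, -0.2774, -0.5547).
r_{12} = e_1·a_2 = -3.6056.
u_2 = a_2 + 3.6056·e_1 = (2.0000, 0.0000, 0.0000, -2.0000).
‖u_2‖ = 2.8284, so e_2 = (0.7071, 0.0000, 0.0000, -0.7071).
r_{13} = e_1·a_3 = 2.4962; r_{23} = e_2·a_3 = 2.8284.
u_3 = a_3 − 2.4962·e_1 − 2.8284·e_2 = (0.3846, 1.6154, 1.6923, 0.3846).
‖u_3‖ = 2.4019, so e_3 = (0.1601, 0.6725, 0.7046, 0.1601).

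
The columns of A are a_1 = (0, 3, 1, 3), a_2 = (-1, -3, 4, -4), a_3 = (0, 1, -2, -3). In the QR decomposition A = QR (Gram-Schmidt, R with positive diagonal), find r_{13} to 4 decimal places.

e_1 = a_1/‖a_1‖ = (0, 3, 1, 3)/4.3589 = (0.0000, 0.6882, 0.2294, 0.6882).
r_{13} = e_1·a_3 = -1.8353.

r_{13} = -1.8353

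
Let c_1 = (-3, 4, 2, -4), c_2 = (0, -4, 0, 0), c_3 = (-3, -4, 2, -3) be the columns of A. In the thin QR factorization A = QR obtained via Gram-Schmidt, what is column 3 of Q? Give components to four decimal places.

c_1 = (-3, 4, 2, -4); ‖c_1‖ = 6.7082, so q_1 = (-0.4472, 0.5963, 0.2981, -0.5963).
q_1·c_2 = (-0.4472)·0 + 0.5963·(-4) + 0.2981·0 + (-0.5963)·0 = -2.3851.
u_2 = c_2 + 2.3851·q_1 = (-1.0667, -2.5778, 0.7111, -1.4222).
‖u_2‖ = 3.2111, so q_2 = (-0.3322, -0.8028, 0.2215, -0.4429).
q_1·c_3 = (-0.4472)·(-3) + 0.5963·(-4) + 0.2981·2 + (-0.5963)·(-3) = 1.3416; q_2·c_3 = (-0.3322)·(-3) + (-0.8028)·(-4) + 0.2215·2 + (-0.4429)·(-3) = 5.9793.
u_3 = c_3 − 1.3416·q_1 − 5.9793·q_2 = (-0.4138, 0.0000, 0.2759, 0.4483).
‖u_3‖ = 0.6695, so q_3 = (-0.6180, 0.0000, 0.4120, 0.6695).

q_3 = (-0.6180, 0.0000, 0.4120, 0.6695)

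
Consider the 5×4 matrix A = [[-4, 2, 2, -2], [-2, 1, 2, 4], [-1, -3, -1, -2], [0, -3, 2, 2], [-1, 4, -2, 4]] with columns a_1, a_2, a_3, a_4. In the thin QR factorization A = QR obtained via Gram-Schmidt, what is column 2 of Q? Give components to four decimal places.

q_2 = (0.0000, 0.0000, -0.6047, -0.5183, 0.6047)

q_1 = a_1/‖a_1‖ = (-4, -2, -1, 0, -1)/4.6904 = (-0.8528, -0.4264, -0.2132, 0.0000, -0.2132).
r_{12} = q_1·a_2 = -2.3452.
u_2 = a_2 + 2.3452·q_1 = (0.0000, 0.0000, -3.5000, -3.0000, 3.5000).
‖u_2‖ = 5.7879, so q_2 = (0.0000, 0.0000, -0.6047, -0.5183, 0.6047).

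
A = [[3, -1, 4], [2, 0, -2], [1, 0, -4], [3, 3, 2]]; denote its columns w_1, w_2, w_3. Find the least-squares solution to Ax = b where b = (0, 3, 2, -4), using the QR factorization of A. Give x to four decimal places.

x = (0.4331, -1.3416, -0.5912)

e_1 = w_1/‖w_1‖ = (3, 2, 1, 3)/4.7958 = (0.6255, 0.4170, 0.2085, 0.6255).
r_{12} = e_1·w_2 = 1.2511.
u_2 = w_2 − 1.2511·e_1 = (-1.7826, -0.5217, -0.2609, 2.2174).
‖u_2‖ = 2.9043, so e_2 = (-0.6138, -0.1796, -0.0898, 0.7635).
r_{13} = e_1·w_3 = 2.0851; r_{23} = e_2·w_3 = -0.2096.
u_3 = w_3 − 2.0851·e_1 + 0.2096·e_2 = (2.5670, -2.9072, -4.4536, 0.8557).
‖u_3‖ = 5.9673, so e_3 = (0.4302, -0.4872, -0.7463, 0.1434).
Qᵀb = (-0.8341, -3.7726, -3.5278).
Back-substitute: x_3 = -3.5278/5.9673 = -0.5912.
x_2 = (-3.7726 + 0.2096·(-0.5912))/2.9043 = -1.3416.
x_1 = (-0.8341 − 1.2511·(-1.3416) − 2.0851·(-0.5912))/4.7958 = 0.4331.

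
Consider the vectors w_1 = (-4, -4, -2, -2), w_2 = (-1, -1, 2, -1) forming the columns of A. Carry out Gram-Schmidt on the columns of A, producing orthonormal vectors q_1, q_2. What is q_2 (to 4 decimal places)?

q_2 = (-0.1620, -0.1620, 0.9312, -0.2834)

q_1 = w_1/‖w_1‖ = (-4, -4, -2, -2)/6.3246 = (-0.6325, -0.6325, -0.3162, -0.3162).
r_{12} = q_1·w_2 = 0.9487.
u_2 = w_2 − 0.9487·q_1 = (-0.4000, -0.4000, 2.3000, -0.7000).
‖u_2‖ = 2.4698, so q_2 = (-0.1620, -0.1620, 0.9312, -0.2834).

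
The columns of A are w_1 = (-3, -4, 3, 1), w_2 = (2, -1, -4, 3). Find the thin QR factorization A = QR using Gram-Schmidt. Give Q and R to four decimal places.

w_1 = (-3, -4, 3, 1); ‖w_1‖ = 5.9161, so q_1 = (-0.5071, -0.6761, 0.5071, 0.1690).
q_1·w_2 = (-0.5071)·2 + (-0.6761)·(-1) + 0.5071·(-4) + 0.1690·3 = -1.8593.
u_2 = w_2 + 1.8593·q_1 = (1.0571, -2.2571, -3.0571, 3.3143).
‖u_2‖ = 5.1520, so q_2 = (0.2052, -0.4381, -0.5934, 0.6433).

Q = [[-0.5071, 0.2052], [-0.6761, -0.4381], [0.5071, -0.5934], [0.1690, 0.6433]], R = [[5.9161, -1.8593], [0.0000, 5.1520]]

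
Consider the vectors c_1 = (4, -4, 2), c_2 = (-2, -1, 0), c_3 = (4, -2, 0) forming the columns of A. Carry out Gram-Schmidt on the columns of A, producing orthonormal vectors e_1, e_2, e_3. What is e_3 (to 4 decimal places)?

e_1 = c_1/‖c_1‖ = (4, -4, 2)/6.0000 = (0.6667, -0.6667, 0.3333).
r_{12} = e_1·c_2 = -0.6667.
u_2 = c_2 + 0.6667·e_1 = (-1.5556, -1.4444, 0.2222).
‖u_2‖ = 2.1344, so e_2 = (-0.7288, -0.6768, 0.1041).
r_{13} = e_1·c_3 = 4.0000; r_{23} = e_2·c_3 = -1.5617.
u_3 = c_3 − 4.0000·e_1 + 1.5617·e_2 = (0.1951, -0.3902, -1.1707).
‖u_3‖ = 1.2494, so e_3 = (0.1562, -0.3123, -0.9370).

e_3 = (0.1562, -0.3123, -0.9370)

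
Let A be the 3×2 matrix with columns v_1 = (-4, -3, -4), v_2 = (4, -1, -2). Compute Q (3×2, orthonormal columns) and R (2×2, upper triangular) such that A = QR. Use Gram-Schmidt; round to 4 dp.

e_1 = v_1/‖v_1‖ = (-4, -3, -4)/6.4031 = (-0.6247, -0.4685, -0.6247).
r_{12} = e_1·v_2 = -0.7809.
u_2 = v_2 + 0.7809·e_1 = (3.5122, -1.3659, -2.4878).
‖u_2‖ = 4.5156, so e_2 = (0.7778, -0.3025, -0.5509).

Q = [[-0.6247, 0.7778], [-0.4685, -0.3025], [-0.6247, -0.5509]], R = [[6.4031, -0.7809], [0.0000, 4.5156]]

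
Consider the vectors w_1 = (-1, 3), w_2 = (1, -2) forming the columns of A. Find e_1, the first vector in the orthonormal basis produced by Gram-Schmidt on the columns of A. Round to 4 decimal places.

e_1 = (-0.3162, 0.9487)

w_1 = (-1, 3); ‖w_1‖ = 3.1623, so e_1 = (-0.3162, 0.9487).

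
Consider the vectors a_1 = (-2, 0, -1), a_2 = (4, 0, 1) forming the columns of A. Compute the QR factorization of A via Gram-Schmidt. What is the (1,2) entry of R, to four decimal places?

r_{12} = -4.0249

e_1 = a_1/‖a_1‖ = (-2, 0, -1)/2.2361 = (-0.8944, 0.0000, -0.4472).
r_{12} = e_1·a_2 = -4.0249.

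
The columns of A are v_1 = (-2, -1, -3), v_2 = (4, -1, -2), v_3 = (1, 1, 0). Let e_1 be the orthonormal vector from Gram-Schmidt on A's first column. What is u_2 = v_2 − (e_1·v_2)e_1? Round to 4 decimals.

u_2 = (3.8571, -1.0714, -2.2143)

e_1 = v_1/‖v_1‖ = (-2, -1, -3)/3.7417 = (-0.5345, -0.2673, -0.8018).
r_{12} = e_1·v_2 = -0.2673.
u_2 = v_2 + 0.2673·e_1 = (3.8571, -1.0714, -2.2143).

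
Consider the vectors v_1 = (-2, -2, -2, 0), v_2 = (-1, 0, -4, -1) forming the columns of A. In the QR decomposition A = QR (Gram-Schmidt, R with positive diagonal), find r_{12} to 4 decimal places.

r_{12} = 2.8868

v_1 = (-2, -2, -2, 0); ‖v_1‖ = 3.4641, so e_1 = (-0.5774, -0.5774, -0.5774, 0.0000).
r_{12} = e_1·v_2 = 2.8868.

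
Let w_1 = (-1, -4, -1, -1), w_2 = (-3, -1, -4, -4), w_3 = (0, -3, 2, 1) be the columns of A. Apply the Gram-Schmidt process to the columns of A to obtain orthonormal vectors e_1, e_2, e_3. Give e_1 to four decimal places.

w_1 = (-1, -4, -1, -1); ‖w_1‖ = 4.3589, so e_1 = (-0.2294, -0.9177, -0.2294, -0.2294).

e_1 = (-0.2294, -0.9177, -0.2294, -0.2294)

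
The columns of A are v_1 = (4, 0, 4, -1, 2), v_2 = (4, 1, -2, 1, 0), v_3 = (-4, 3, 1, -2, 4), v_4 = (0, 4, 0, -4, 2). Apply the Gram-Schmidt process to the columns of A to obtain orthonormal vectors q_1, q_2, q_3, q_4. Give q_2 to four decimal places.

q_1 = v_1/‖v_1‖ = (4, 0, 4, -1, 2)/6.0828 = (0.6576, 0.0000, 0.6576, -0.1644, 0.3288).
r_{12} = q_1·v_2 = 1.1508.
u_2 = v_2 − 1.1508·q_1 = (3.2432, 1.0000, -2.7568, 1.1892, -0.3784).
‖u_2‖ = 4.5471, so q_2 = (0.7133, 0.2199, -0.6063, 0.2615, -0.0832).

q_2 = (0.7133, 0.2199, -0.6063, 0.2615, -0.0832)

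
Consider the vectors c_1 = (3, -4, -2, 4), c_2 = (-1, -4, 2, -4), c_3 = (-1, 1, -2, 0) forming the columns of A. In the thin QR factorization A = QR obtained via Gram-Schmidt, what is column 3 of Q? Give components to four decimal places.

q_3 = (-0.4420, -0.1105, -0.8647, -0.2114)

q_1 = c_1/‖c_1‖ = (3, -4, -2, 4)/6.7082 = (0.4472, -0.5963, -0.2981, 0.5963).
r_{12} = q_1·c_2 = -1.0435.
u_2 = c_2 + 1.0435·q_1 = (-0.5333, -4.6222, 1.6889, -3.3778).
‖u_2‖ = 5.9926, so q_2 = (-0.0890, -0.7713, 0.2818, -0.5637).
r_{13} = q_1·c_3 = -0.4472; r_{23} = q_2·c_3 = -1.2460.
u_3 = c_3 + 0.4472·q_1 + 1.2460·q_2 = (-0.9109, -0.2277, -1.7822, -0.4356).
‖u_3‖ = 2.0610, so q_3 = (-0.4420, -0.1105, -0.8647, -0.2114).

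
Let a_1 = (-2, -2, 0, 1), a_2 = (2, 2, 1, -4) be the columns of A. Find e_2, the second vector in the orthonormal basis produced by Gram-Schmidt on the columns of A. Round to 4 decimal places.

a_1 = (-2, -2, 0, 1); ‖a_1‖ = 3.0000, so e_1 = (-0.6667, -0.6667, 0.0000, 0.3333).
e_1·a_2 = (-0.6667)·2 + (-0.6667)·2 + 0.0000·1 + 0.3333·(-4) = -4.0000.
u_2 = a_2 + 4.0000·e_1 = (-0.6667, -0.6667, 1.0000, -2.6667).
‖u_2‖ = 3.0000, so e_2 = (-0.2222, -0.2222, 0.3333, -0.8889).

e_2 = (-0.2222, -0.2222, 0.3333, -0.8889)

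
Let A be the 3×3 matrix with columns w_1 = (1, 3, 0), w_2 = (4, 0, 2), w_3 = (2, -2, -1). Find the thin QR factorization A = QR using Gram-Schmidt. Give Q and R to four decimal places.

Q = [[0.3162, 0.8393, 0.4423], [0.9487, -0.2798, -0.1474], [0.0000, 0.4663, -0.8847]], R = [[3.1623, 1.2649, -1.2649], [0.0000, 4.2895, 1.7718], [0.0000, 0.0000, 2.0642]]

w_1 = (1, 3, 0); ‖w_1‖ = 3.1623, so q_1 = (0.3162, 0.9487, 0.0000).
q_1·w_2 = 0.3162·4 + 0.9487·0 + 0.0000·2 = 1.2649.
u_2 = w_2 − 1.2649·q_1 = (3.6000, -1.2000, 2.0000).
‖u_2‖ = 4.2895, so q_2 = (0.8393, -0.2798, 0.4663).
q_1·w_3 = 0.3162·2 + 0.9487·(-2) + 0.0000·(-1) = -1.2649; q_2·w_3 = 0.8393·2 + (-0.2798)·(-2) + 0.4663·(-1) = 1.7718.
u_3 = w_3 + 1.2649·q_1 − 1.7718·q_2 = (0.9130, -0.3043, -1.8261).
‖u_3‖ = 2.0642, so q_3 = (0.4423, -0.1474, -0.8847).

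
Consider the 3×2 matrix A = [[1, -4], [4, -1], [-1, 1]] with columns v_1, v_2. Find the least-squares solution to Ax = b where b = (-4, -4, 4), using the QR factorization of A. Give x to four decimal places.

x = (-0.8889, 0.8889)

v_1 = (1, 4, -1); ‖v_1‖ = 4.2426, so e_1 = (0.2357, 0.9428, -0.2357).
e_1·v_2 = 0.2357·(-4) + 0.9428·(-1) + (-0.2357)·1 = -2.1213.
u_2 = v_2 + 2.1213·e_1 = (-3.5000, 1.0000, 0.5000).
‖u_2‖ = 3.6742, so e_2 = (-0.9526, 0.2722, 0.1361).
Qᵀb = (-5.6569, 3.2660).
Back-substitute: x_2 = 3.2660/3.6742 = 0.8889.
x_1 = (-5.6569 + 2.1213·0.8889)/4.2426 = -0.8889.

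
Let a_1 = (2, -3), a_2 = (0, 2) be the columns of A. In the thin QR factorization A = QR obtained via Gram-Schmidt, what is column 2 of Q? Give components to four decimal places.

e_1 = a_1/‖a_1‖ = (2, -3)/3.6056 = (0.5547, -0.8321).
r_{12} = e_1·a_2 = -1.6641.
u_2 = a_2 + 1.6641·e_1 = (0.9231, 0.6154).
‖u_2‖ = 1.1094, so e_2 = (0.8321, 0.5547).

e_2 = (0.8321, 0.5547)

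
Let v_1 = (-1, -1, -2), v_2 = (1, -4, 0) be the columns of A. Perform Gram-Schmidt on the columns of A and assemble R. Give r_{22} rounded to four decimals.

v_1 = (-1, -1, -2); ‖v_1‖ = 2.4495, so q_1 = (-0.4082, -0.4082, -0.8165).
q_1·v_2 = (-0.4082)·1 + (-0.4082)·(-4) + (-0.8165)·0 = 1.2247.
u_2 = v_2 − 1.2247·q_1 = (1.5000, -3.5000, 1.0000).
r_{22} = ‖u_2‖ = 3.9370.

r_{22} = 3.9370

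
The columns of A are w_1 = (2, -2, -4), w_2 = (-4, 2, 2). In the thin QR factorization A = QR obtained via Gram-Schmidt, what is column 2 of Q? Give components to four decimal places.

e_2 = (-0.8616, 0.1231, -0.4924)

w_1 = (2, -2, -4); ‖w_1‖ = 4.8990, so e_1 = (0.4082, -0.4082, -0.8165).
e_1·w_2 = 0.4082·(-4) + (-0.4082)·2 + (-0.8165)·2 = -4.0825.
u_2 = w_2 + 4.0825·e_1 = (-2.3333, 0.3333, -1.3333).
‖u_2‖ = 2.7080, so e_2 = (-0.8616, 0.1231, -0.4924).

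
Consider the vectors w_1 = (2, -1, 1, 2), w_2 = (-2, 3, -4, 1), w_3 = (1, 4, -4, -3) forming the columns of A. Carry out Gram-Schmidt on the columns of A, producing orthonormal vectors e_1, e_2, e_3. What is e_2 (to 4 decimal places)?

e_1 = w_1/‖w_1‖ = (2, -1, 1, 2)/3.1623 = (0.6325, -0.3162, 0.3162, 0.6325).
r_{12} = e_1·w_2 = -2.8460.
u_2 = w_2 + 2.8460·e_1 = (-0.2000, 2.1000, -3.1000, 2.8000).
‖u_2‖ = 4.6797, so e_2 = (-0.0427, 0.4487, -0.6624, 0.5983).

e_2 = (-0.0427, 0.4487, -0.6624, 0.5983)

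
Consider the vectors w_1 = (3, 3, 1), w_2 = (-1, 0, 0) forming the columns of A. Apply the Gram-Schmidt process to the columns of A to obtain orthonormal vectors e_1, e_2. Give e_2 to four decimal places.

e_2 = (-0.7255, 0.6529, 0.2176)

e_1 = w_1/‖w_1‖ = (3, 3, 1)/4.3589 = (0.6882, 0.6882, 0.2294).
r_{12} = e_1·w_2 = -0.6882.
u_2 = w_2 + 0.6882·e_1 = (-0.5263, 0.4737, 0.1579).
‖u_2‖ = 0.7255, so e_2 = (-0.7255, 0.6529, 0.2176).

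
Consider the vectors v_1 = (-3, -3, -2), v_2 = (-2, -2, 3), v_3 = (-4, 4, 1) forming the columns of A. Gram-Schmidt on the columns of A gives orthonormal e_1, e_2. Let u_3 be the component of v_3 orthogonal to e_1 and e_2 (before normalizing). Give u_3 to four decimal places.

e_1 = v_1/‖v_1‖ = (-3, -3, -2)/4.6904 = (-0.6396, -0.6396, -0.4264).
r_{12} = e_1·v_2 = 1.2792.
u_2 = v_2 − 1.2792·e_1 = (-1.1818, -1.1818, 3.5455).
‖u_2‖ = 3.9196, so e_2 = (-0.3015, -0.3015, 0.9045).
r_{13} = e_1·v_3 = -0.4264; r_{23} = e_2·v_3 = 0.9045.
u_3 = v_3 + 0.4264·e_1 − 0.9045·e_2 = (-4.0000, 4.0000, 0.0000).

u_3 = (-4.0000, 4.0000, 0.0000)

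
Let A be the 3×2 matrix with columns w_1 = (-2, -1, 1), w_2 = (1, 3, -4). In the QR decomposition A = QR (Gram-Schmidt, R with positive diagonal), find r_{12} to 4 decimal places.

r_{12} = -3.6742

w_1 = (-2, -1, 1); ‖w_1‖ = 2.4495, so q_1 = (-0.8165, -0.4082, 0.4082).
r_{12} = q_1·w_2 = -3.6742.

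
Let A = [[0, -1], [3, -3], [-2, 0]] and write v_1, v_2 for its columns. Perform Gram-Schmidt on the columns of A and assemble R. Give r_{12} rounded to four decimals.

v_1 = (0, 3, -2); ‖v_1‖ = 3.6056, so e_1 = (0.0000, 0.8321, -0.5547).
r_{12} = e_1·v_2 = -2.4962.

r_{12} = -2.4962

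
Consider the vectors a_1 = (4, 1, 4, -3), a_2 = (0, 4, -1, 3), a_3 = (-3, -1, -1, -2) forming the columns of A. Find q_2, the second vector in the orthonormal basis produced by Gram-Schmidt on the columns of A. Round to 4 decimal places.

a_1 = (4, 1, 4, -3); ‖a_1‖ = 6.4807, so q_1 = (0.6172, 0.1543, 0.6172, -0.4629).
q_1·a_2 = 0.6172·0 + 0.1543·4 + 0.6172·(-1) + (-0.4629)·3 = -1.3887.
u_2 = a_2 + 1.3887·q_1 = (0.8571, 4.2143, -0.1429, 2.3571).
‖u_2‖ = 4.9063, so q_2 = (0.1747, 0.8590, -0.0291, 0.4804).

q_2 = (0.1747, 0.8590, -0.0291, 0.4804)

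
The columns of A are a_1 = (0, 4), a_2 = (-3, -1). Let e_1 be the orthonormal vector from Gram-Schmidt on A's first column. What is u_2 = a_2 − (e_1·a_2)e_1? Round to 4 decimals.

a_1 = (0, 4); ‖a_1‖ = 4.0000, so e_1 = (0.0000, 1.0000).
e_1·a_2 = 0.0000·(-3) + 1.0000·(-1) = -1.0000.
u_2 = a_2 + 1.0000·e_1 = (-3.0000, 0.0000).

u_2 = (-3.0000, 0.0000)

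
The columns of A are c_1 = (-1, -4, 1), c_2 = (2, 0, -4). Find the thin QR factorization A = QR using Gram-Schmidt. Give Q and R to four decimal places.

c_1 = (-1, -4, 1); ‖c_1‖ = 4.2426, so e_1 = (-0.2357, -0.9428, 0.2357).
e_1·c_2 = (-0.2357)·2 + (-0.9428)·0 + 0.2357·(-4) = -1.4142.
u_2 = c_2 + 1.4142·e_1 = (1.6667, -1.3333, -3.6667).
‖u_2‖ = 4.2426, so e_2 = (0.3928, -0.3143, -0.8642).

Q = [[-0.2357, 0.3928], [-0.9428, -0.3143], [0.2357, -0.8642]], R = [[4.2426, -1.4142], [0.0000, 4.2426]]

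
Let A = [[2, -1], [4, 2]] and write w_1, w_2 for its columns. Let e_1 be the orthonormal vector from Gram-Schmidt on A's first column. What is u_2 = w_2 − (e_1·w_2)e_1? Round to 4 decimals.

u_2 = (-1.6000, 0.8000)

w_1 = (2, 4); ‖w_1‖ = 4.4721, so e_1 = (0.4472, 0.8944).
e_1·w_2 = 0.4472·(-1) + 0.8944·2 = 1.3416.
u_2 = w_2 − 1.3416·e_1 = (-1.6000, 0.8000).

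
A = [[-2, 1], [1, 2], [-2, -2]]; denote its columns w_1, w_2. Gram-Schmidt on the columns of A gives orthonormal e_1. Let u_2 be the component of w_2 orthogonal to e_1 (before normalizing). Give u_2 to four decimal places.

u_2 = (1.8889, 1.5556, -1.1111)

w_1 = (-2, 1, -2); ‖w_1‖ = 3.0000, so e_1 = (-0.6667, 0.3333, -0.6667).
e_1·w_2 = (-0.6667)·1 + 0.3333·2 + (-0.6667)·(-2) = 1.3333.
u_2 = w_2 − 1.3333·e_1 = (1.8889, 1.5556, -1.1111).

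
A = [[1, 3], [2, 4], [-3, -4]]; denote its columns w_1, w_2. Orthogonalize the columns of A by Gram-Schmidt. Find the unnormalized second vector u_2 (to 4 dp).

u_2 = (1.3571, 0.7143, 0.9286)

e_1 = w_1/‖w_1‖ = (1, 2, -3)/3.7417 = (0.2673, 0.5345, -0.8018).
r_{12} = e_1·w_2 = 6.1470.
u_2 = w_2 − 6.1470·e_1 = (1.3571, 0.7143, 0.9286).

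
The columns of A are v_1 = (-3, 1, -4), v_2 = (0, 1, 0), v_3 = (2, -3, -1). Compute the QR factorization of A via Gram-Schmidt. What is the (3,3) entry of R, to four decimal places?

v_1 = (-3, 1, -4); ‖v_1‖ = 5.0990, so q_1 = (-0.5883, 0.1961, -0.7845).
q_1·v_2 = (-0.5883)·0 + 0.1961·1 + (-0.7845)·0 = 0.1961.
u_2 = v_2 − 0.1961·q_1 = (0.1154, 0.9615, 0.1538).
‖u_2‖ = 0.9806, so q_2 = (0.1177, 0.9806, 0.1569).
q_1·v_3 = (-0.5883)·2 + 0.1961·(-3) + (-0.7845)·(-1) = -0.9806; q_2·v_3 = 0.1177·2 + 0.9806·(-3) + 0.1569·(-1) = -2.8633.
u_3 = v_3 + 0.9806·q_1 + 2.8633·q_2 = (1.7600, 0.0000, -1.3200).
r_{33} = ‖u_3‖ = 2.2000.

r_{33} = 2.2000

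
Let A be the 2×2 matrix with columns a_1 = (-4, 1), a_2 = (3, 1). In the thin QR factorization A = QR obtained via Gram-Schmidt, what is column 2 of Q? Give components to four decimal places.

q_2 = (0.2425, 0.9701)

a_1 = (-4, 1); ‖a_1‖ = 4.1231, so q_1 = (-0.9701, 0.2425).
q_1·a_2 = (-0.9701)·3 + 0.2425·1 = -2.6679.
u_2 = a_2 + 2.6679·q_1 = (0.4118, 1.6471).
‖u_2‖ = 1.6977, so q_2 = (0.2425, 0.9701).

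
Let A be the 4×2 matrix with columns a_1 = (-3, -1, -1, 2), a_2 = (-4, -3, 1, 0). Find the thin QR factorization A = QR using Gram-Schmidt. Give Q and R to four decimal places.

Q = [[-0.7746, -0.3337], [-0.2582, -0.5747], [-0.2582, 0.5376], [0.5164, -0.5191]], R = [[3.8730, 3.6148], [0.0000, 3.5963]]

a_1 = (-3, -1, -1, 2); ‖a_1‖ = 3.8730, so q_1 = (-0.7746, -0.2582, -0.2582, 0.5164).
q_1·a_2 = (-0.7746)·(-4) + (-0.2582)·(-3) + (-0.2582)·1 + 0.5164·0 = 3.6148.
u_2 = a_2 − 3.6148·q_1 = (-1.2000, -2.0667, 1.9333, -1.8667).
‖u_2‖ = 3.5963, so q_2 = (-0.3337, -0.5747, 0.5376, -0.5191).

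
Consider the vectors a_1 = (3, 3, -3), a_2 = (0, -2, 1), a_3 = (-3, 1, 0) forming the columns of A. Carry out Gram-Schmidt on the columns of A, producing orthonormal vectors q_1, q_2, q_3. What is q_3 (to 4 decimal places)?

a_1 = (3, 3, -3); ‖a_1‖ = 5.1962, so q_1 = (0.5774, 0.5774, -0.5774).
q_1·a_2 = 0.5774·0 + 0.5774·(-2) + (-0.5774)·1 = -1.7321.
u_2 = a_2 + 1.7321·q_1 = (1.0000, -1.0000, 0.0000).
‖u_2‖ = 1.4142, so q_2 = (0.7071, -0.7071, 0.0000).
q_1·a_3 = 0.5774·(-3) + 0.5774·1 + (-0.5774)·0 = -1.1547; q_2·a_3 = 0.7071·(-3) + (-0.7071)·1 + 0.0000·0 = -2.8284.
u_3 = a_3 + 1.1547·q_1 + 2.8284·q_2 = (-0.3333, -0.3333, -0.6667).
‖u_3‖ = 0.8165, so q_3 = (-0.4082, -0.4082, -0.8165).

q_3 = (-0.4082, -0.4082, -0.8165)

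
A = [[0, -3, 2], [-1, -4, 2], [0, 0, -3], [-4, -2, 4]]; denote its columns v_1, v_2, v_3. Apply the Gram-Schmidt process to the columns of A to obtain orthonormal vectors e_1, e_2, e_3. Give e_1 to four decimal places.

v_1 = (0, -1, 0, -4); ‖v_1‖ = 4.1231, so e_1 = (0.0000, -0.2425, 0.0000, -0.9701).

e_1 = (0.0000, -0.2425, 0.0000, -0.9701)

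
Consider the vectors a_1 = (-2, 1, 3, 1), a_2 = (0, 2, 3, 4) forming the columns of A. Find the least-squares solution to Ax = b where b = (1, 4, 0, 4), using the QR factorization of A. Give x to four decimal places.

a_1 = (-2, 1, 3, 1); ‖a_1‖ = 3.8730, so q_1 = (-0.5164, 0.2582, 0.7746, 0.2582).
q_1·a_2 = (-0.5164)·0 + 0.2582·2 + 0.7746·3 + 0.2582·4 = 3.8730.
u_2 = a_2 − 3.8730·q_1 = (2.0000, 1.0000, 0.0000, 3.0000).
‖u_2‖ = 3.7417, so q_2 = (0.5345, 0.2673, 0.0000, 0.8018).
Qᵀb = (1.5492, 4.8107).
Back-substitute: x_2 = 4.8107/3.7417 = 1.2857.
x_1 = (1.5492 − 3.8730·1.2857)/3.8730 = -0.8857.

x = (-0.8857, 1.2857)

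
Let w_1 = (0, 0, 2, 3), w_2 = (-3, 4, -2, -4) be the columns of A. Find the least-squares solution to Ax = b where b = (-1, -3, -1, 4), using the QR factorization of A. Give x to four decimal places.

x = (0.2492, -0.4225)

w_1 = (0, 0, 2, 3); ‖w_1‖ = 3.6056, so e_1 = (0.0000, 0.0000, 0.5547, 0.8321).
e_1·w_2 = 0.0000·(-3) + 0.0000·4 + 0.5547·(-2) + 0.8321·(-4) = -4.4376.
u_2 = w_2 + 4.4376·e_1 = (-3.0000, 4.0000, 0.4615, -0.3077).
‖u_2‖ = 5.0307, so e_2 = (-0.5963, 0.7951, 0.0917, -0.0612).
Qᵀb = (2.7735, -2.1254).
Back-substitute: x_2 = -2.1254/5.0307 = -0.4225.
x_1 = (2.7735 + 4.4376·(-0.4225))/3.6056 = 0.2492.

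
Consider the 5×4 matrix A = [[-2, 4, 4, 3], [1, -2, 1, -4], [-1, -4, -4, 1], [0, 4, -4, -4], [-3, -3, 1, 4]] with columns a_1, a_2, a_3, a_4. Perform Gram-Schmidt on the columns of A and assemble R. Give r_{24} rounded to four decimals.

a_1 = (-2, 1, -1, 0, -3); ‖a_1‖ = 3.8730, so e_1 = (-0.5164, 0.2582, -0.2582, 0.0000, -0.7746).
e_1·a_2 = (-0.5164)·4 + 0.2582·(-2) + (-0.2582)·(-4) + 0.0000·4 + (-0.7746)·(-3) = 0.7746.
u_2 = a_2 − 0.7746·e_1 = (4.4000, -2.2000, -3.8000, 4.0000, -2.4000).
‖u_2‖ = 7.7717, so e_2 = (0.5662, -0.2831, -0.4890, 0.5147, -0.3088).
r_{24} = e_2·a_4 = -0.9522.

r_{24} = -0.9522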